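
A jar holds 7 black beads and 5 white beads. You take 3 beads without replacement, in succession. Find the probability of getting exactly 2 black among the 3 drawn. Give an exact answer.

21/44

One ordering (black drawn first) has probability 7/12 × 6/11 × 5/10 = 210/1320 = 7/44.
There are C(3,2) = 3 such orderings, each equally likely, so P = 3 × 7/44 = 21/44.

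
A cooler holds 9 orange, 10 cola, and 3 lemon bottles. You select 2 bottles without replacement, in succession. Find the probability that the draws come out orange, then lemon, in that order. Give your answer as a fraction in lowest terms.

Each draw changes the counts, so multiply the conditional probabilities along the sequence:
P = 9/22 × 3/21 = 27/462 = 9/154.

9/154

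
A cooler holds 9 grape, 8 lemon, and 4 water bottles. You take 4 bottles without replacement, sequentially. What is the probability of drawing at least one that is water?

P(no water) = 17/21 × 16/20 × 15/19 × 14/18 = 57120/143640 = 68/171.
P(at least one) = 1 − 68/171 = 103/171.

103/171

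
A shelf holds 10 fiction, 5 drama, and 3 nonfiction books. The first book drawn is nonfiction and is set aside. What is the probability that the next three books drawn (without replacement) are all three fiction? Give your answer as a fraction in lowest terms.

With the first book removed, 10 fiction remain out of 17.
P = 10/17 × 9/16 × 8/15 = 720/4080 = 3/17.

3/17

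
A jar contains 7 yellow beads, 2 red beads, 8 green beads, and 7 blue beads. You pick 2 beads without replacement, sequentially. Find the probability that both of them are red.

1/276

P(every draw is red) = 2/24 × 1/23 = 2/552 = 1/276.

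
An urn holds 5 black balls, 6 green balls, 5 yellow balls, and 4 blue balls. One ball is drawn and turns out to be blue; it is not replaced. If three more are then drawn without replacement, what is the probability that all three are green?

20/969

After the first draw, 6 of the remaining 19 balls are green.
P = 6/19 × 5/18 × 4/17 = 120/5814 = 20/969.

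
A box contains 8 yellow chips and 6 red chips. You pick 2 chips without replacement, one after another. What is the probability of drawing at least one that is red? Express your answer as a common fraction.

P(no red) = 8/14 × 7/13 = 56/182 = 4/13.
P(at least one) = 1 − 4/13 = 9/13.

9/13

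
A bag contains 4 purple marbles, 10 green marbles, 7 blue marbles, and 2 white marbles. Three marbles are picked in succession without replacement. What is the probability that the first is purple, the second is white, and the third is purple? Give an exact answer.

Multiply the probability of each draw given the previous ones:
P = 4/23 × 2/22 × 3/21 = 24/10626 = 4/1771.

4/1771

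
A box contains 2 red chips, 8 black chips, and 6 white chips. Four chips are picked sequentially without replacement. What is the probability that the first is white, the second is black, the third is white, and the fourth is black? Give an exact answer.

1/26

Chain rule:
P = 6/16 × 8/15 × 5/14 × 7/13 = 1680/43680 = 1/26.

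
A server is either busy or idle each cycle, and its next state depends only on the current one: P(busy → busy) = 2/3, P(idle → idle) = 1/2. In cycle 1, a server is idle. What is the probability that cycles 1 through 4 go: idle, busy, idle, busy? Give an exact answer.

1/12

Cycle 1 is given. For each transition, use the conditional probability from the current state:
P(busy | idle) = 1/2; P(idle | busy) = 1/3; P(busy | idle) = 1/2.
P = 1/2 × 1/3 × 1/2 = 1/12.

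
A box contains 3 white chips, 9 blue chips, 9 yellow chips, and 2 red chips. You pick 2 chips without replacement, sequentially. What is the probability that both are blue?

P(all blue) = 9/23 × 8/22 = 72/506 = 36/253.

36/253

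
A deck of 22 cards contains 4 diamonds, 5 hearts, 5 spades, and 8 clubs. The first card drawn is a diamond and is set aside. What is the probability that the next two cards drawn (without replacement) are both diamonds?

1/70

After the first draw, 3 of the remaining 21 cards are diamonds.
P = 3/21 × 2/20 = 6/420 = 1/70.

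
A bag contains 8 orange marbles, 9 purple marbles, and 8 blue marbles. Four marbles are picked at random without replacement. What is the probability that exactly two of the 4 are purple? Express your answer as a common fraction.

One ordering (purple drawn first) has probability 9/25 × 8/24 × 16/23 × 15/22 = 17280/303600 = 72/1265.
There are C(4,2) = 6 such orderings, each equally likely, so P = 6 × 72/1265 = 432/1265.

432/1265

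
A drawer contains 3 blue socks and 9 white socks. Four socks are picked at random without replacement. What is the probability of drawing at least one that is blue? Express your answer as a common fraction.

P(no blue) = 9/12 × 8/11 × 7/10 × 6/9 = 3024/11880 = 14/55.
P(at least one) = 1 − 14/55 = 41/55.

41/55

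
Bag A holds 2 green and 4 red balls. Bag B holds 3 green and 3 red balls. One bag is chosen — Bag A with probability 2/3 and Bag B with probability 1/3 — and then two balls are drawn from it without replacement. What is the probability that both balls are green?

From Bag A: P(both green) = (2/6)(1/5) = 1/15.
From Bag B: P(both green) = (3/6)(2/5) = 1/5.
Total probability = (2/3)(1/15) + (1/3)(1/5) = 1/9.

1/9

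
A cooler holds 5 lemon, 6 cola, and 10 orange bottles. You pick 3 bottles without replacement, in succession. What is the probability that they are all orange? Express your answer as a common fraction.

P(every draw is orange) = 10/21 × 9/20 × 8/19 = 720/7980 = 12/133.

12/133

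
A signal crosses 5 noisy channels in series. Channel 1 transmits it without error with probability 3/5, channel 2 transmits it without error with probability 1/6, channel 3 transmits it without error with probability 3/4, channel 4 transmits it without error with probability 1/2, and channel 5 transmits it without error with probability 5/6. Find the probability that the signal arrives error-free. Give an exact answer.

Each stage is reached only if all earlier stages succeed, so
P = 3/5 × 1/6 × 3/4 × 1/2 × 5/6 = 45/1440 = 1/32.

1/32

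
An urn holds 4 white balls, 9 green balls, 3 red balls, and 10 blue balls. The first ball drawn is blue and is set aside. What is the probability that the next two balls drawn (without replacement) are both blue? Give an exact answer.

3/25

With the first ball removed, 9 blue remain out of 25.
P = 9/25 × 8/24 = 72/600 = 3/25.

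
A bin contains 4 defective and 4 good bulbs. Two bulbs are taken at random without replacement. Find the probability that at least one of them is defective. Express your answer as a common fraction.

P(no defective) = 4/8 × 3/7 = 12/56 = 3/14.
P(at least one) = 1 − 3/14 = 11/14.

11/14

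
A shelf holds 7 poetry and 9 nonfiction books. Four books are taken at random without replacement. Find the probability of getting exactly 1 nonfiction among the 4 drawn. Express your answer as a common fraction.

9/52

One ordering (nonfiction drawn first) has probability 9/16 × 7/15 × 6/14 × 5/13 = 1890/43680 = 9/208.
There are C(4,1) = 4 such orderings, each equally likely, so P = 4 × 9/208 = 9/52.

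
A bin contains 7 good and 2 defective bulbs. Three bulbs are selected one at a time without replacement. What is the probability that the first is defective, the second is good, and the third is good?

1/6

Chain rule:
P = 2/9 × 7/8 × 6/7 = 84/504 = 1/6.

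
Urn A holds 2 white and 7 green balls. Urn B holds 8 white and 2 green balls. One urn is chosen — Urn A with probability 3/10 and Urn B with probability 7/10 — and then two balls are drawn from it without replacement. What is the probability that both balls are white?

From Urn A: P(both white) = (2/9)(1/8) = 1/36.
From Urn B: P(both white) = (8/10)(7/9) = 28/45.
Total probability = (3/10)(1/36) + (7/10)(28/45) = 799/1800.

799/1800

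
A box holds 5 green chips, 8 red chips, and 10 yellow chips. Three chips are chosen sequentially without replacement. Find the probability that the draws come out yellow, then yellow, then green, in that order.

75/1771

Multiply the probability of each draw given the previous ones:
P = 10/23 × 9/22 × 5/21 = 450/10626 = 75/1771.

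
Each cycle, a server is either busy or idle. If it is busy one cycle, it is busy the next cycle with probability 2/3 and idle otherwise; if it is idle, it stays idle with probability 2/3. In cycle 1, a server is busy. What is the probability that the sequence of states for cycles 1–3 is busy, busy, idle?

Cycle 1 is given. For each transition, use the conditional probability from the current state:
P(busy | busy) = 2/3; P(idle | busy) = 1/3.
P = 2/3 × 1/3 = 2/9.

2/9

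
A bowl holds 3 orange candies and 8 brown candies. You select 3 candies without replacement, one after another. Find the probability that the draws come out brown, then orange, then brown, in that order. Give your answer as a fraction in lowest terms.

Multiply the probability of each draw given the previous ones:
P = 8/11 × 3/10 × 7/9 = 168/990 = 28/165.

28/165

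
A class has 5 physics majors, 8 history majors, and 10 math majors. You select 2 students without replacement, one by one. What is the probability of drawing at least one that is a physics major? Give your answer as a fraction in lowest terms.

P(no physics majors) = 18/23 × 17/22 = 306/506 = 153/253.
P(at least one) = 1 − 153/253 = 100/253.

100/253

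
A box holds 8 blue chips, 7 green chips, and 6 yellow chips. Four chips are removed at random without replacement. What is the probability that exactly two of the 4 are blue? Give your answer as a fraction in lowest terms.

One ordering (blue drawn first) has probability 8/21 × 7/20 × 13/19 × 12/18 = 8736/143640 = 52/855.
There are C(4,2) = 6 such orderings, each equally likely, so P = 6 × 52/855 = 104/285.

104/285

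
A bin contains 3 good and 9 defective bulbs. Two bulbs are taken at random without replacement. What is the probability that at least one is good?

5/11

P(no good) = 9/12 × 8/11 = 72/132 = 6/11.
P(at least one) = 1 − 6/11 = 5/11.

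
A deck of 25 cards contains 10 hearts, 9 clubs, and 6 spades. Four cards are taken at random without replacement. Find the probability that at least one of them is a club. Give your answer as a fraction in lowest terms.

1083/1265

P(no clubs) = 16/25 × 15/24 × 14/23 × 13/22 = 43680/303600 = 182/1265.
P(at least one) = 1 − 182/1265 = 1083/1265.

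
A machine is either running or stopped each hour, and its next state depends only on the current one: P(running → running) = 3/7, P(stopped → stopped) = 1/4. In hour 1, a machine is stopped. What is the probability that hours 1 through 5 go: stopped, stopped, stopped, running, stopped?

Hour 1 is given. For each transition, use the conditional probability from the current state:
P(stopped | stopped) = 1/4; P(stopped | stopped) = 1/4; P(running | stopped) = 3/4; P(stopped | running) = 4/7.
P = 1/4 × 1/4 × 3/4 × 4/7 = 12/448 = 3/112.

3/112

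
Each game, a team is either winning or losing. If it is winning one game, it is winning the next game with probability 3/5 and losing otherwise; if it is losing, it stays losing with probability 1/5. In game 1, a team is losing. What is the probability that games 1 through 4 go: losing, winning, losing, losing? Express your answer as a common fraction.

8/125

Game 1 is given. For each transition, use the conditional probability from the current state:
P(winning | losing) = 4/5; P(losing | winning) = 2/5; P(losing | losing) = 1/5.
P = 4/5 × 2/5 × 1/5 = 8/125.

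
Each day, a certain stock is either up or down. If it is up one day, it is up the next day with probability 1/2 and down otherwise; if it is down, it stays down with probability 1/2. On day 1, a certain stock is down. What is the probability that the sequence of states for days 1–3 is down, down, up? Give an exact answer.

Day 1 is given. For each transition, use the conditional probability from the current state:
P(down | down) = 1/2; P(up | down) = 1/2.
P = 1/2 × 1/2 = 1/4.

1/4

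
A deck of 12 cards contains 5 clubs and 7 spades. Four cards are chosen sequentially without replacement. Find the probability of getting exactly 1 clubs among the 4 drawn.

One ordering (a club drawn first) has probability 5/12 × 7/11 × 6/10 × 5/9 = 1050/11880 = 35/396.
There are C(4,1) = 4 such orderings, each equally likely, so P = 4 × 35/396 = 35/99.

35/99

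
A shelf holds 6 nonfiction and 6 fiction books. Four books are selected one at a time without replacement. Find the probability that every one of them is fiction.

P(every draw is fiction) = 6/12 × 5/11 × 4/10 × 3/9 = 360/11880 = 1/33.

1/33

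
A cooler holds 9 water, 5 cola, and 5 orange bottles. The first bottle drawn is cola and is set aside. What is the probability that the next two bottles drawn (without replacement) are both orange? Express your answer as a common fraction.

10/153

After the first draw, 5 of the remaining 18 bottles are orange.
P = 5/18 × 4/17 = 20/306 = 10/153.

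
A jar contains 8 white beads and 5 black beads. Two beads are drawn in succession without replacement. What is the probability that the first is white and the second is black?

10/39

Each draw changes the counts, so multiply the conditional probabilities along the sequence:
P = 8/13 × 5/12 = 40/156 = 10/39.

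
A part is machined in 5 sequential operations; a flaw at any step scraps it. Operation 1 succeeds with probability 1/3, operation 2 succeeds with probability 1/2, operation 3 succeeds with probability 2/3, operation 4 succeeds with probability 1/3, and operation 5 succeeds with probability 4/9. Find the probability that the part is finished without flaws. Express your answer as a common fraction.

Each stage is reached only if all earlier stages succeed, so
P = 1/3 × 1/2 × 2/3 × 1/3 × 4/9 = 8/486 = 4/243.

4/243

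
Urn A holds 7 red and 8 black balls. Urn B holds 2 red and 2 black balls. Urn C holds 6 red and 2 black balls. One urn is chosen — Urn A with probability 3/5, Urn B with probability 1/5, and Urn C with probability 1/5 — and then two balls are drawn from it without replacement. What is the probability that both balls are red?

From Urn A: P(both red) = (7/15)(6/14) = 1/5.
From Urn B: P(both red) = (2/4)(1/3) = 1/6.
From Urn C: P(both red) = (6/8)(5/7) = 15/28.
Total probability = (3/5)(1/5) + (1/5)(1/6) + (1/5)(15/28) = 547/2100.

547/2100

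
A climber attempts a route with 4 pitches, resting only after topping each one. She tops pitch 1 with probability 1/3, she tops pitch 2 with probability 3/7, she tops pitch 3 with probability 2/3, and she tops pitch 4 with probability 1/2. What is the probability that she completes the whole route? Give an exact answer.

Multiplying along the chain,
P = 1/3 × 3/7 × 2/3 × 1/2 = 6/126 = 1/21.

1/21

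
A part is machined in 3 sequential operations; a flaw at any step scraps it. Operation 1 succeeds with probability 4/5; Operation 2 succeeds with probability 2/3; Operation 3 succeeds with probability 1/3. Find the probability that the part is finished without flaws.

Each stage is reached only if all earlier stages succeed, so
P = 4/5 × 2/3 × 1/3 = 8/45.

8/45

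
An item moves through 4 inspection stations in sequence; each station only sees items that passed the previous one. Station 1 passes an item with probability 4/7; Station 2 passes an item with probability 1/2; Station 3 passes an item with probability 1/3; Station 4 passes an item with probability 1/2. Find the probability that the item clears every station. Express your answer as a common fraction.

1/21

Each stage is reached only if all earlier stages succeed, so
P = 4/7 × 1/2 × 1/3 × 1/2 = 4/84 = 1/21.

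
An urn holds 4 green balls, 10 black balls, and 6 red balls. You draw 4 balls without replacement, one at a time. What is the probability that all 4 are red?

1/323

P(every draw is red) = 6/20 × 5/19 × 4/18 × 3/17 = 360/116280 = 1/323.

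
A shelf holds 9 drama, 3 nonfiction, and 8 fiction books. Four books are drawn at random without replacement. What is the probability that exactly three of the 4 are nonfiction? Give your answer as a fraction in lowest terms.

One ordering (nonfiction drawn first) has probability 3/20 × 2/19 × 1/18 × 17/17 = 102/116280 = 1/1140.
There are C(4,3) = 4 such orderings, each equally likely, so P = 4 × 1/1140 = 1/285.

1/285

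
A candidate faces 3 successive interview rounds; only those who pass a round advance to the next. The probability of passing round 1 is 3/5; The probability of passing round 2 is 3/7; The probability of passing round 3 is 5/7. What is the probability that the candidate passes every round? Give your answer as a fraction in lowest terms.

9/49

The events are sequential, so multiply the conditional probabilities:
P = 3/5 × 3/7 × 5/7 = 45/245 = 9/49.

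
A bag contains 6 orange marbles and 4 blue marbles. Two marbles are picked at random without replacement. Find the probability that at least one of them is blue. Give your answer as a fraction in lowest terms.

P(no blue) = 6/10 × 5/9 = 30/90 = 1/3.
P(at least one) = 1 − 1/3 = 2/3.

2/3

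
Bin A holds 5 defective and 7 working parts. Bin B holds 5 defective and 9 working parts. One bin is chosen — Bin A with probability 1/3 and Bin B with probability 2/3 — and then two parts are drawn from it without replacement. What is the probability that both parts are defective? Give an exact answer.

1115/9009

From Bin A: P(both defective) = (5/12)(4/11) = 5/33.
From Bin B: P(both defective) = (5/14)(4/13) = 10/91.
Total probability = (1/3)(5/33) + (2/3)(10/91) = 1115/9009.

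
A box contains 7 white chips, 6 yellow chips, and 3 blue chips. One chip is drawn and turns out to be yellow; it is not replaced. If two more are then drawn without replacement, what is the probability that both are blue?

After the first draw, 3 of the remaining 15 chips are blue.
P = 3/15 × 2/14 = 6/210 = 1/35.

1/35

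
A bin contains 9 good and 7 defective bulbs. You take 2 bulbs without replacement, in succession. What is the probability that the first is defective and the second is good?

21/80

Multiply the probability of each draw given the previous ones:
P = 7/16 × 9/15 = 63/240 = 21/80.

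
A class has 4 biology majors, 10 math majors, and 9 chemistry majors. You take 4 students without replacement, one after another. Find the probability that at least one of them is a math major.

P(no math majors) = 13/23 × 12/22 × 11/21 × 10/20 = 17160/212520 = 13/161.
P(at least one) = 1 − 13/161 = 148/161.

148/161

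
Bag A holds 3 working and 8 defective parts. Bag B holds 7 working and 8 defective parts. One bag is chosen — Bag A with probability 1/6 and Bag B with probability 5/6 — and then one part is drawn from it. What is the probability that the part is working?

43/99

From Bag A: P(working) = 3/11.
From Bag B: P(working) = 7/15.
Total probability = (1/6)(3/11) + (5/6)(7/15) = 43/99.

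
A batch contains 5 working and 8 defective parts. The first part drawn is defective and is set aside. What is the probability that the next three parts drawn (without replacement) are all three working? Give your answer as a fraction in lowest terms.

1/22

After the first draw, 5 of the remaining 12 parts are working.
P = 5/12 × 4/11 × 3/10 = 60/1320 = 1/22.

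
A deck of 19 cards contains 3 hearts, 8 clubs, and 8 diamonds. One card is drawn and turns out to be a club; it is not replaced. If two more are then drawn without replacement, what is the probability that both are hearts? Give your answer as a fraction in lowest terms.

1/51

With the first card removed, 3 hearts remain out of 18.
P = 3/18 × 2/17 = 6/306 = 1/51.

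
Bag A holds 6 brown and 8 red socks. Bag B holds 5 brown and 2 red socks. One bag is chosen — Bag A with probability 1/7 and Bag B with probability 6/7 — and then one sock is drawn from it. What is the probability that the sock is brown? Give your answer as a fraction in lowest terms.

33/49

From Bag A: P(brown) = 6/14.
From Bag B: P(brown) = 5/7.
Total probability = (1/7)(6/14) + (6/7)(5/7) = 33/49.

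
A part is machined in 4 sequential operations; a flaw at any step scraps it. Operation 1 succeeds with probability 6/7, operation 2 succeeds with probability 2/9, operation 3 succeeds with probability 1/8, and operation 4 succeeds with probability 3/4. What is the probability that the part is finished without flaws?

The events are sequential, so multiply the conditional probabilities:
P = 6/7 × 2/9 × 1/8 × 3/4 = 36/2016 = 1/56.

1/56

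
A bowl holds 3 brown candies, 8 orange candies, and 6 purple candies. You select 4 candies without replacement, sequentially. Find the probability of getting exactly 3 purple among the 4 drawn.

11/119

One ordering (purple drawn first) has probability 6/17 × 5/16 × 4/15 × 11/14 = 1320/57120 = 11/476.
There are C(4,3) = 4 such orderings, each equally likely, so P = 4 × 11/476 = 11/119.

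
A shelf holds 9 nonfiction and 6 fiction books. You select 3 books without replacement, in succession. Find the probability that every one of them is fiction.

P = 6/15 × 5/14 × 4/13 = 120/2730 = 4/91.

4/91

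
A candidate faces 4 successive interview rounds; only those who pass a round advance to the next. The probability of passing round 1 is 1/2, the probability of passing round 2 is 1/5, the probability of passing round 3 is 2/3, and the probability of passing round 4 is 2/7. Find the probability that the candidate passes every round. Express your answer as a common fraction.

Multiplying along the chain,
P = 1/2 × 1/5 × 2/3 × 2/7 = 4/210 = 2/105.

2/105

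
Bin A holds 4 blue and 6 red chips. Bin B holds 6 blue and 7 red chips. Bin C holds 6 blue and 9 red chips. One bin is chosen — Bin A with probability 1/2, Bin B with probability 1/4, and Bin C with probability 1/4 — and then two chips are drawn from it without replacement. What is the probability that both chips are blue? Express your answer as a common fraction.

1643/10920

From Bin A: P(both blue) = (4/10)(3/9) = 2/15.
From Bin B: P(both blue) = (6/13)(5/12) = 5/26.
From Bin C: P(both blue) = (6/15)(5/14) = 1/7.
Total probability = (1/2)(2/15) + (1/4)(5/26) + (1/4)(1/7) = 1643/10920.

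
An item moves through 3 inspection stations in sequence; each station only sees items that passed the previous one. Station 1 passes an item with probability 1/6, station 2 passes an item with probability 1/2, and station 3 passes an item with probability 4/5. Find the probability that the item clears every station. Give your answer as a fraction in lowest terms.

The events are sequential, so multiply the conditional probabilities:
P = 1/6 × 1/2 × 4/5 = 4/60 = 1/15.

1/15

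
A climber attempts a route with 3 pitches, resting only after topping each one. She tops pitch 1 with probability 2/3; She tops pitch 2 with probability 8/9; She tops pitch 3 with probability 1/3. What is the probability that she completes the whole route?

16/81

Each stage is reached only if all earlier stages succeed, so
P = 2/3 × 8/9 × 1/3 = 16/81.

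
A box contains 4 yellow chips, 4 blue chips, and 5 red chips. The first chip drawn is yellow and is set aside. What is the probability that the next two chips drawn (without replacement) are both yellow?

With the first chip removed, 3 yellow remain out of 12.
P = 3/12 × 2/11 = 6/132 = 1/22.

1/22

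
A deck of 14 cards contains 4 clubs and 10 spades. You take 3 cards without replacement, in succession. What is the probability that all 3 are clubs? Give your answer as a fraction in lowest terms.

P = 4/14 × 3/13 × 2/12 = 24/2184 = 1/91.

1/91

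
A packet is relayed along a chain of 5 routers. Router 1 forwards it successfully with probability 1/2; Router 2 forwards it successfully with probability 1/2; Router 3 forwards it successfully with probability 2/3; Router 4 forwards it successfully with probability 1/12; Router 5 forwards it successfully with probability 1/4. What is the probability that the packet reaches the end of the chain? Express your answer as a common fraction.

1/288

Each stage is reached only if all earlier stages succeed, so
P = 1/2 × 1/2 × 2/3 × 1/12 × 1/4 = 2/576 = 1/288.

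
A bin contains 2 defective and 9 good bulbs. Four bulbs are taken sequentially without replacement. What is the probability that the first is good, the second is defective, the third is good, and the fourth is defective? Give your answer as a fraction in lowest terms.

1/55

Multiply the probability of each draw given the previous ones:
P = 9/11 × 2/10 × 8/9 × 1/8 = 144/7920 = 1/55.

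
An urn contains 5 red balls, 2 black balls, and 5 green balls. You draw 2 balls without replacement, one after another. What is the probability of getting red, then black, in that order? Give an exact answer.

5/66

Multiply the probability of each draw given the previous ones:
P = 5/12 × 2/11 = 10/132 = 5/66.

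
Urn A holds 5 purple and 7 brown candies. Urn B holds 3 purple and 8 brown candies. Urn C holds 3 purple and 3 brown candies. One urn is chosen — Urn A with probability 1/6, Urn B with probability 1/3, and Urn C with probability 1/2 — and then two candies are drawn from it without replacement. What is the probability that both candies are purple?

From Urn A: P(both purple) = (5/12)(4/11) = 5/33.
From Urn B: P(both purple) = (3/11)(2/10) = 3/55.
From Urn C: P(both purple) = (3/6)(2/5) = 1/5.
Total probability = (1/6)(5/33) + (1/3)(3/55) + (1/2)(1/5) = 71/495.

71/495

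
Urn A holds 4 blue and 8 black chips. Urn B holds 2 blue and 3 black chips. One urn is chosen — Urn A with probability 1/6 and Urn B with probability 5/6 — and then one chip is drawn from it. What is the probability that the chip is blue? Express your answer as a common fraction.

7/18

From Urn A: P(blue) = 4/12.
From Urn B: P(blue) = 2/5.
Total probability = (1/6)(4/12) + (5/6)(2/5) = 7/18.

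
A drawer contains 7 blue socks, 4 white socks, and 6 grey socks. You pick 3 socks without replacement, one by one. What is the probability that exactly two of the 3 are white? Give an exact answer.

One ordering (white drawn first) has probability 4/17 × 3/16 × 13/15 = 156/4080 = 13/340.
There are C(3,2) = 3 such orderings, each equally likely, so P = 3 × 13/340 = 39/340.

39/340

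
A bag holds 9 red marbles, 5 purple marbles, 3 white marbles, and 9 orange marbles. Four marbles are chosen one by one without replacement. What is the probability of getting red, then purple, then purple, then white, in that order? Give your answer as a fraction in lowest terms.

Multiply the probability of each draw given the previous ones:
P = 9/26 × 5/25 × 4/24 × 3/23 = 540/358800 = 9/5980.

9/5980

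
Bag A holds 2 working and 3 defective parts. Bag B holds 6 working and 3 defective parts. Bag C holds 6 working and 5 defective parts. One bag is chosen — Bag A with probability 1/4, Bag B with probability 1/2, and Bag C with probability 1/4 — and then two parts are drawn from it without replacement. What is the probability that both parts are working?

199/660

From Bag A: P(both working) = (2/5)(1/4) = 1/10.
From Bag B: P(both working) = (6/9)(5/8) = 5/12.
From Bag C: P(both working) = (6/11)(5/10) = 3/11.
Total probability = (1/4)(1/10) + (1/2)(5/12) + (1/4)(3/11) = 199/660.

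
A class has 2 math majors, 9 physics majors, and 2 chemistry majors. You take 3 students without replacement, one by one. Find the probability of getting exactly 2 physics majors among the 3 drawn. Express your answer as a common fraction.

One ordering (physics majors drawn first) has probability 9/13 × 8/12 × 4/11 = 288/1716 = 24/143.
There are C(3,2) = 3 such orderings, each equally likely, so P = 3 × 24/143 = 72/143.

72/143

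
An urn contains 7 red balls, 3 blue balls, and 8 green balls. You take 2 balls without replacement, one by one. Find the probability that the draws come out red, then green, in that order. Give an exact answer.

Multiply the probability of each draw given the previous ones:
P = 7/18 × 8/17 = 56/306 = 28/153.

28/153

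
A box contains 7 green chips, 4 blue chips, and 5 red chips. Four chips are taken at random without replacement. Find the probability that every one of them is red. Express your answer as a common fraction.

P = 5/16 × 4/15 × 3/14 × 2/13 = 120/43680 = 1/364.

1/364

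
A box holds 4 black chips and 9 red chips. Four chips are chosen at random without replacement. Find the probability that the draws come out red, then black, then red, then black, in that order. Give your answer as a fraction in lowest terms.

Each draw changes the counts, so multiply the conditional probabilities along the sequence:
P = 9/13 × 4/12 × 8/11 × 3/10 = 864/17160 = 36/715.

36/715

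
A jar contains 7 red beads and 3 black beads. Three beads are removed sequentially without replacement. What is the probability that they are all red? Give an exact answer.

7/24

P = 7/10 × 6/9 × 5/8 = 210/720 = 7/24.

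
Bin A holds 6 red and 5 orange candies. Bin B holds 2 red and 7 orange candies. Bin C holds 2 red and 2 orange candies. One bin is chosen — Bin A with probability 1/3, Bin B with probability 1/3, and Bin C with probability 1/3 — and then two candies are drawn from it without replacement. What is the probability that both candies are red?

185/1188

From Bin A: P(both red) = (6/11)(5/10) = 3/11.
From Bin B: P(both red) = (2/9)(1/8) = 1/36.
From Bin C: P(both red) = (2/4)(1/3) = 1/6.
Total probability = (1/3)(3/11) + (1/3)(1/36) + (1/3)(1/6) = 185/1188.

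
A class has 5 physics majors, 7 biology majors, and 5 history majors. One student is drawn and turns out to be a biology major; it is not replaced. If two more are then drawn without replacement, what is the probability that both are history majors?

After the first draw, 5 of the remaining 16 students are history majors.
P = 5/16 × 4/15 = 20/240 = 1/12.

1/12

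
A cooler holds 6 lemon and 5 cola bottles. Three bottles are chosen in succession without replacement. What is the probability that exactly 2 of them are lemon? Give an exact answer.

5/11

One ordering (lemon drawn first) has probability 6/11 × 5/10 × 5/9 = 150/990 = 5/33.
There are C(3,2) = 3 such orderings, each equally likely, so P = 3 × 5/33 = 5/11.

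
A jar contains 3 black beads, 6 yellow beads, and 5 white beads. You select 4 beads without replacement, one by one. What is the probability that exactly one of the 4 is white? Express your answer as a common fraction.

One ordering (white drawn first) has probability 5/14 × 9/13 × 8/12 × 7/11 = 2520/24024 = 15/143.
There are C(4,1) = 4 such orderings, each equally likely, so P = 4 × 15/143 = 60/143.

60/143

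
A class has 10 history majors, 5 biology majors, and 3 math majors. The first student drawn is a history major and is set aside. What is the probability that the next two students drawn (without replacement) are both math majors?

3/136

After the first draw, 3 of the remaining 17 students are math majors.
P = 3/17 × 2/16 = 6/272 = 3/136.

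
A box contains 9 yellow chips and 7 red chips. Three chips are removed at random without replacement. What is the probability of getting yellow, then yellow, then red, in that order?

Each draw changes the counts, so multiply the conditional probabilities along the sequence:
P = 9/16 × 8/15 × 7/14 = 504/3360 = 3/20.

3/20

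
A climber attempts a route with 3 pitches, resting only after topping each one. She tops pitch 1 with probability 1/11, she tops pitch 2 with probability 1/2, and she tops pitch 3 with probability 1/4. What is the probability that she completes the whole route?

Each stage is reached only if all earlier stages succeed, so
P = 1/11 × 1/2 × 1/4 = 1/88.

1/88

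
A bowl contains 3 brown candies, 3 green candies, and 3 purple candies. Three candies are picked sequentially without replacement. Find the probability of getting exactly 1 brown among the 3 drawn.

15/28

One ordering (brown drawn first) has probability 3/9 × 6/8 × 5/7 = 90/504 = 5/28.
There are C(3,1) = 3 such orderings, each equally likely, so P = 3 × 5/28 = 15/28.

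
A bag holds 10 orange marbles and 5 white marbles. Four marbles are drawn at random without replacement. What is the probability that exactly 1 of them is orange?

20/273

One ordering (orange drawn first) has probability 10/15 × 5/14 × 4/13 × 3/12 = 600/32760 = 5/273.
There are C(4,1) = 4 such orderings, each equally likely, so P = 4 × 5/273 = 20/273.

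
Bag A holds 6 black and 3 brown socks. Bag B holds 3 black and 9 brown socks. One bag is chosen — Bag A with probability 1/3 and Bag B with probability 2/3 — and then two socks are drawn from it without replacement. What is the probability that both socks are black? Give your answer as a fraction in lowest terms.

67/396

From Bag A: P(both black) = (6/9)(5/8) = 5/12.
From Bag B: P(both black) = (3/12)(2/11) = 1/22.
Total probability = (1/3)(5/12) + (2/3)(1/22) = 67/396.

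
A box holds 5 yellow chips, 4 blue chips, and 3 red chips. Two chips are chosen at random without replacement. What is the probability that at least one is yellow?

P(no yellow) = 7/12 × 6/11 = 42/132 = 7/22.
P(at least one) = 1 − 7/22 = 15/22.

15/22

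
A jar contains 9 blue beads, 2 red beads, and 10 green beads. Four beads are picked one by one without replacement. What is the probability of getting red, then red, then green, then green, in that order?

Multiply the probability of each draw given the previous ones:
P = 2/21 × 1/20 × 10/19 × 9/18 = 180/143640 = 1/798.

1/798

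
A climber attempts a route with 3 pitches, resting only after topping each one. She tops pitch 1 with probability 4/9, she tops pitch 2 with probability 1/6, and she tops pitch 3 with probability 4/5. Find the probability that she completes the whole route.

Multiplying along the chain,
P = 4/9 × 1/6 × 4/5 = 16/270 = 8/135.

8/135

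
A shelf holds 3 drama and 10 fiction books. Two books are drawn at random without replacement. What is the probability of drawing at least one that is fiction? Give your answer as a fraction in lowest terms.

25/26

P(no fiction) = 3/13 × 2/12 = 6/156 = 1/26.
P(at least one) = 1 − 1/26 = 25/26.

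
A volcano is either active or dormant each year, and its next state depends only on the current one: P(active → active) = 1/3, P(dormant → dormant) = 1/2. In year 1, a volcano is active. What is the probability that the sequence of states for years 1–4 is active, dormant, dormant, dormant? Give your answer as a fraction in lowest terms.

Year 1 is given. For each transition, use the conditional probability from the current state:
P(dormant | active) = 2/3; P(dormant | dormant) = 1/2; P(dormant | dormant) = 1/2.
P = 2/3 × 1/2 × 1/2 = 2/12 = 1/6.

1/6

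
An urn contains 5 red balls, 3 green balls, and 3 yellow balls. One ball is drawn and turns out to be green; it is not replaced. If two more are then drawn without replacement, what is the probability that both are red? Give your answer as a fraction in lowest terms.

With the first ball removed, 5 red remain out of 10.
P = 5/10 × 4/9 = 20/90 = 2/9.

2/9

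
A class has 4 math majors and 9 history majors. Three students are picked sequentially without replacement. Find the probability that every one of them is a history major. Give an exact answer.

42/143

P(every draw is a history major) = 9/13 × 8/12 × 7/11 = 504/1716 = 42/143.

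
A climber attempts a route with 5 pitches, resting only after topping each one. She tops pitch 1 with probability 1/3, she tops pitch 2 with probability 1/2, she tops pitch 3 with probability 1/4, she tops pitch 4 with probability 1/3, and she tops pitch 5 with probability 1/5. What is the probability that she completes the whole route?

1/360

The events are sequential, so multiply the conditional probabilities:
P = 1/3 × 1/2 × 1/4 × 1/3 × 1/5 = 1/360.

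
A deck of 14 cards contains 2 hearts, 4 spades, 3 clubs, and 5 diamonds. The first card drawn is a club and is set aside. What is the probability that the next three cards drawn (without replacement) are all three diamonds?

With the first card removed, 5 diamonds remain out of 13.
P = 5/13 × 4/12 × 3/11 = 60/1716 = 5/143.

5/143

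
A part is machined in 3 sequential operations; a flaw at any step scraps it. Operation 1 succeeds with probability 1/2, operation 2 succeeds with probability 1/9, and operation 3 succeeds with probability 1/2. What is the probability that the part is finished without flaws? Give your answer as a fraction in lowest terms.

Each stage is reached only if all earlier stages succeed, so
P = 1/2 × 1/9 × 1/2 = 1/36.

1/36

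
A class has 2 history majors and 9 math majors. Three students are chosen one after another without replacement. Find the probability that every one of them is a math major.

28/55

P(every draw is a math major) = 9/11 × 8/10 × 7/9 = 504/990 = 28/55.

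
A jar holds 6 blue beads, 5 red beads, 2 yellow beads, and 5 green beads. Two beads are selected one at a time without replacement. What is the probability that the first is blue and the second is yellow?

2/51

Multiply the probability of each draw given the previous ones:
P = 6/18 × 2/17 = 12/306 = 2/51.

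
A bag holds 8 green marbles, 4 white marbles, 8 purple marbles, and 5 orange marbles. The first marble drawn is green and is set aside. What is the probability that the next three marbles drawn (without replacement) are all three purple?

7/253

With the first marble removed, 8 purple remain out of 24.
P = 8/24 × 7/23 × 6/22 = 336/12144 = 7/253.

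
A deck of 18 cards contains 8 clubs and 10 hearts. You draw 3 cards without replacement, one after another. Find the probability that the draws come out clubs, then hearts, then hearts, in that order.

Each draw changes the counts, so multiply the conditional probabilities along the sequence:
P = 8/18 × 10/17 × 9/16 = 720/4896 = 5/34.

5/34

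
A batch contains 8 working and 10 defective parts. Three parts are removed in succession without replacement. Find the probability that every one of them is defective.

P(all defective) = 10/18 × 9/17 × 8/16 = 720/4896 = 5/34.

5/34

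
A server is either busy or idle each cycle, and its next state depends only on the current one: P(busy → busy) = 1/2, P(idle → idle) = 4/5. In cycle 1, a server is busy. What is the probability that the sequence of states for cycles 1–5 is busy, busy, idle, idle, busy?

Cycle 1 is given. For each transition, use the conditional probability from the current state:
P(busy | busy) = 1/2; P(idle | busy) = 1/2; P(idle | idle) = 4/5; P(busy | idle) = 1/5.
P = 1/2 × 1/2 × 4/5 × 1/5 = 4/100 = 1/25.

1/25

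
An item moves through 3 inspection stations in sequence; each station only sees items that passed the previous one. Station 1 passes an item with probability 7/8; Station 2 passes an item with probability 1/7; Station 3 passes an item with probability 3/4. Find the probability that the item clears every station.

3/32

Each stage is reached only if all earlier stages succeed, so
P = 7/8 × 1/7 × 3/4 = 21/224 = 3/32.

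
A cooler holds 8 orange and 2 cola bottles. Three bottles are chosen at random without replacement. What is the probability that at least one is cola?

8/15

P(no cola) = 8/10 × 7/9 × 6/8 = 336/720 = 7/15.
P(at least one) = 1 − 7/15 = 8/15.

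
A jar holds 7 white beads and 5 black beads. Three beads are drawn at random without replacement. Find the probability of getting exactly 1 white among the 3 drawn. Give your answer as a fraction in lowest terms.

7/22

One ordering (white drawn first) has probability 7/12 × 5/11 × 4/10 = 140/1320 = 7/66.
There are C(3,1) = 3 such orderings, each equally likely, so P = 3 × 7/66 = 7/22.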